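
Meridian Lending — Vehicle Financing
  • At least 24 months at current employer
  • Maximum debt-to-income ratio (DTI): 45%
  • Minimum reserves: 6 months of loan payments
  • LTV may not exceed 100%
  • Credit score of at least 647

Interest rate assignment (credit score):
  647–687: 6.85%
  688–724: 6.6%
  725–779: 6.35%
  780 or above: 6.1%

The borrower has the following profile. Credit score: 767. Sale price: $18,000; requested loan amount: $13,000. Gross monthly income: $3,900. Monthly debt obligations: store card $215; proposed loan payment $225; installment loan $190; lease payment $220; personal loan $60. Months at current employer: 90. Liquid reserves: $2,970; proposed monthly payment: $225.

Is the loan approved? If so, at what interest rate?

Approved at 6.35%

Credit score 767 ≥ 647 (meets minimum)
LTV = 13,000/18,000 = 72.2% ≤ 100%
Employment 90 ≥ 24 months
Total monthly debts = (215 + 225 + 190 + 220 + 60) = 910. DTI: 910 ÷ 3,900 = 23.3%, within the 45% cap
Reserves = 2,970/225 = 13.2 months ≥ 6
All requirements met. Score 767 falls in the 725–779 tier → 6.35%.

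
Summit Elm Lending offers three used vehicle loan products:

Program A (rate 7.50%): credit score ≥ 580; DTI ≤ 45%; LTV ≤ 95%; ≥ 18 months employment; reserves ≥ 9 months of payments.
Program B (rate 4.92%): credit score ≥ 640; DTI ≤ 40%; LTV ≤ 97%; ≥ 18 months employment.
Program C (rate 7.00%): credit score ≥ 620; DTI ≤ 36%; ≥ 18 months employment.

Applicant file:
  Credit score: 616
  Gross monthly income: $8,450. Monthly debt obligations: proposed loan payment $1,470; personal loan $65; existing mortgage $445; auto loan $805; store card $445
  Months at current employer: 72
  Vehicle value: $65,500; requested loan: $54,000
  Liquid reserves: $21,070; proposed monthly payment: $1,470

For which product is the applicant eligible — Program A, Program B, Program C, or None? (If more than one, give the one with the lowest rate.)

Total debts = (1,470 + 65 + 445 + 805 + 445) = 3,230; DTI = 3,230/8,450 = 38.2%.
LTV = 54,000/65,500 = 82.4%.
Reserves = 21,070/1,470 = 14.3 months.
Program A: score 616 ≥ 580; DTI 38.2% ≤ 45%; LTV 82.4% ≤ 95%; employment 72 ≥ 18 mo; reserves 14.3 ≥ 9 mo → qualifies.
Program B: score 616 < 640; DTI 38.2% ≤ 40%; LTV 82.4% ≤ 97%; employment 72 ≥ 18 mo → does not qualify.
Program C: score 616 < 620; DTI 38.2% > 36%; employment 72 ≥ 18 mo → does not qualify.

Program A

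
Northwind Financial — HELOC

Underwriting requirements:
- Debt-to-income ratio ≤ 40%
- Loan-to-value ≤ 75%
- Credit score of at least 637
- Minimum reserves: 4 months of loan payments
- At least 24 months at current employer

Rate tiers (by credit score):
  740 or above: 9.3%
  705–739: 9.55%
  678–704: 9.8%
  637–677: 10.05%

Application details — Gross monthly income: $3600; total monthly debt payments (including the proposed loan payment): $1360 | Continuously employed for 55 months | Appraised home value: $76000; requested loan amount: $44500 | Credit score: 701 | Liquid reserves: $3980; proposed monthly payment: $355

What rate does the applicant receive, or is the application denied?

Approved at 9.8%

Credit score 701 ≥ 637 (meets minimum)
Employment 55 ≥ 24 months
DTI: 1,360 ÷ 3,600 = 37.8%, within the 40% cap
LTV: 44,500 ÷ 76,000 = 58.6%, within 75% cap
Reserves: 3,980 ÷ 355 = 11.2 months (meets 4-month minimum)
All requirements met. Score 701 falls in the 678–704 tier → 9.8%.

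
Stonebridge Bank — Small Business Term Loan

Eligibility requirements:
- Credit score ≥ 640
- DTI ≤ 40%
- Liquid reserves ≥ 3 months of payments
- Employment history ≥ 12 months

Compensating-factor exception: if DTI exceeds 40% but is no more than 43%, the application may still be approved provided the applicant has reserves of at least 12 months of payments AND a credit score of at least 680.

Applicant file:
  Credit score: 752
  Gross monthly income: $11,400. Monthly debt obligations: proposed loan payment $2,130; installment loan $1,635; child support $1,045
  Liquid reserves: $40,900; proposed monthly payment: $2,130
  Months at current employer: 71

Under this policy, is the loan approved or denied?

Approved

Credit score 752 ≥ 640 (meets base)
Total debts = (2,130 + 1,635 + 1,045) = 4,810. DTI = 4,810/11,400 = 42.2% > 40% — standard DTI limit exceeded.
Reserves = 40,900/2,130 = 19.2 months ≥ 3
Employment 71 ≥ 12 months
DTI 42.2% is within the 40%–43% exception band; checking compensating factors.
Reserves 19.2 ≥ 12 months; credit score 752 ≥ 680.
Both compensating conditions met → exception applies.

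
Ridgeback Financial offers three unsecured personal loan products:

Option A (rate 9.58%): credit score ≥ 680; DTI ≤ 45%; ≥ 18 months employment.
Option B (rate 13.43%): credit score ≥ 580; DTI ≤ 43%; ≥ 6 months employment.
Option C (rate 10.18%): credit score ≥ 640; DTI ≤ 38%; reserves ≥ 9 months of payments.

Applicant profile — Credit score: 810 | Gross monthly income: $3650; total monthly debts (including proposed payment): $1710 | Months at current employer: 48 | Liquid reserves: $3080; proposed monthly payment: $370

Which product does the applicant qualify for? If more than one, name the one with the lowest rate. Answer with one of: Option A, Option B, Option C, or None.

None

DTI = 1,710/3,650 = 46.8%.
Reserves = 3,080/370 = 8.3 months.
Option A: score 810 ≥ 680; DTI 46.8% > 45%; employment 48 ≥ 18 mo → does not qualify.
Option B: score 810 ≥ 580; DTI 46.8% > 43%; employment 48 ≥ 6 mo → does not qualify.
Option C: score 810 ≥ 640; DTI 46.8% > 38%; reserves 8.3 < 9 mo → does not qualify.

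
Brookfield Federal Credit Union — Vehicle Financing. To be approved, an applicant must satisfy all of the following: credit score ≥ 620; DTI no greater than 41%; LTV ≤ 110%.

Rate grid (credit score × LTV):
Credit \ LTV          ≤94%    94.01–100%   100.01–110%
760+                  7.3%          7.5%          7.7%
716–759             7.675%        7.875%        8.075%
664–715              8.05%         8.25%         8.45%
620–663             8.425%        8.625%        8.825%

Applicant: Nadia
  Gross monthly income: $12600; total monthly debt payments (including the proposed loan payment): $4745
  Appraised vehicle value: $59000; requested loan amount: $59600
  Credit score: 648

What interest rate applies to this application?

8.825%

Credit score 648 ≥ 620; Debt-to-income = 4,745/12,600 = 37.7% — meets 41% limit
Loan-to-value = 59,600/59,000 = 101% — pass (110% max)
Score 648 is in the 620–663 band; LTV 101% is in the 100.01–110% band → 8.825%.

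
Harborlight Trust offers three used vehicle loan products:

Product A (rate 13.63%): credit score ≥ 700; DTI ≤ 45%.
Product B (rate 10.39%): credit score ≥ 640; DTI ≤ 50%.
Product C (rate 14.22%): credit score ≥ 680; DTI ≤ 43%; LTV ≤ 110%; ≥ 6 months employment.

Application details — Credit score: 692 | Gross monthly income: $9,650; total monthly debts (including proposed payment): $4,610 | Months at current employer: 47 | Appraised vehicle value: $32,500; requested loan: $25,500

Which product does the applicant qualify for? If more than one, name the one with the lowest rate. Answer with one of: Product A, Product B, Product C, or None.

DTI = 4,610/9,650 = 47.8%.
LTV = 25,500/32,500 = 78.5%.
Product A: score 692 < 700; DTI 47.8% > 45% → does not qualify.
Product B: score 692 ≥ 640; DTI 47.8% ≤ 50% → qualifies.
Product C: score 692 ≥ 680; DTI 47.8% > 43%; LTV 78.5% ≤ 110%; employment 47 ≥ 6 mo → does not qualify.

Product B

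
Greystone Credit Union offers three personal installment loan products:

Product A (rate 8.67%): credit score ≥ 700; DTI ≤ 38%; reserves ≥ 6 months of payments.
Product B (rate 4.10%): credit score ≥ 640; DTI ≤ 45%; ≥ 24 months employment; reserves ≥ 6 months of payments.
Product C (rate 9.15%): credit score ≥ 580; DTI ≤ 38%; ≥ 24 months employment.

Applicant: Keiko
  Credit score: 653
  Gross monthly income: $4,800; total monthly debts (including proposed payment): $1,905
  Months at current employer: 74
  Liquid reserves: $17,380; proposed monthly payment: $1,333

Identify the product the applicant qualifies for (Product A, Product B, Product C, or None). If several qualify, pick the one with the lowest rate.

Product B

DTI = 1,905/4,800 = 39.7%.
Reserves = 17,380/1,333 = 13.0 months.
Product A: score 653 < 700; DTI 39.7% > 38%; reserves 13.0 ≥ 6 mo → does not qualify.
Product B: score 653 ≥ 640; DTI 39.7% ≤ 45%; employment 74 ≥ 24 mo; reserves 13.0 ≥ 6 mo → qualifies.
Product C: score 653 ≥ 580; DTI 39.7% > 38%; employment 74 ≥ 24 mo → does not qualify.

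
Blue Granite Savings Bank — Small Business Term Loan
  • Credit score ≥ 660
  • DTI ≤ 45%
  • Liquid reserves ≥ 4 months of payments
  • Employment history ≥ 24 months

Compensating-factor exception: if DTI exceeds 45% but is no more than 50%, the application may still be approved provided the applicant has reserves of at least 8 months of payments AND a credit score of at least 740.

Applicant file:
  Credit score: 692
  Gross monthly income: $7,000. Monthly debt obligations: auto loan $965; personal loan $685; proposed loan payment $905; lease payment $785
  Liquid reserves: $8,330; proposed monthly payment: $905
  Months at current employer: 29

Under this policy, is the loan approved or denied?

Credit score 692 ≥ 660 (meets base)
Total debts = (965 + 685 + 905 + 785) = 3,340. DTI = 3,340/7,000 = 47.7% > 45% — standard DTI limit exceeded.
Reserves = 8,330/905 = 9.2 months ≥ 4
Employment 29 ≥ 24 months
DTI 47.7% is within the 45%–50% exception band; checking compensating factors.
Override check — reserves: 9.2 mo (ok); score: 692 (below 740).
Compensating-factor requirement not fully met.

Denied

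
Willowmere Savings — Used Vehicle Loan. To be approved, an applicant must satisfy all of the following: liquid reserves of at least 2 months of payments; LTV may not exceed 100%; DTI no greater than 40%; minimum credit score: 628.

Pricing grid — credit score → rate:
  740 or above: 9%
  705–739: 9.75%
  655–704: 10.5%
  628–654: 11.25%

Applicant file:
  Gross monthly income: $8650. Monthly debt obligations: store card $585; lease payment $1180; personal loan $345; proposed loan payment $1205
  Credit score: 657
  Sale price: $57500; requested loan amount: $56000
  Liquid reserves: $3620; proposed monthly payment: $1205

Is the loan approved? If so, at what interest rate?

Credit score 657 ≥ 628 (meets minimum)
Total monthly debts = (585 + 1,180 + 345 + 1,205) = 3,315. DTI: 3,315 ÷ 8,650 = 38.3%, within the 40% cap
Reserves = 3,620/1,205 = 3.0 months ≥ 2
LTV: 56,000 ÷ 57,500 = 97.4%, within 100% cap
All requirements met. Score 657 falls in the 655–704 tier → 10.5%.

Approved at 10.5%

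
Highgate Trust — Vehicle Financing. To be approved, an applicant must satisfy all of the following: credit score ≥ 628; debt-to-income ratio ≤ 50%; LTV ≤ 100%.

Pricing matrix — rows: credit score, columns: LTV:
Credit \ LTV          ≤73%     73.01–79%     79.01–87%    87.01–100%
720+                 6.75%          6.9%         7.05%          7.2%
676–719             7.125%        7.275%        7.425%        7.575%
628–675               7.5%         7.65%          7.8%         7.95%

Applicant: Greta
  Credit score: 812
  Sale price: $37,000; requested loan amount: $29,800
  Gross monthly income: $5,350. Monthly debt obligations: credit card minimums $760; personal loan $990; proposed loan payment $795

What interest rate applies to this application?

Credit score 812 ≥ 628; Total monthly debts = (760 + 990 + 795) = 2,545. Debt-to-income = 2,545/5,350 = 47.6% — meets 50% limit
LTV = 29,800/37,000 = 80.5% ≤ 100%
Row: 812 falls in 720+. Column: 80.5% falls in 79.01–87%. Rate = 7.05%.

7.05%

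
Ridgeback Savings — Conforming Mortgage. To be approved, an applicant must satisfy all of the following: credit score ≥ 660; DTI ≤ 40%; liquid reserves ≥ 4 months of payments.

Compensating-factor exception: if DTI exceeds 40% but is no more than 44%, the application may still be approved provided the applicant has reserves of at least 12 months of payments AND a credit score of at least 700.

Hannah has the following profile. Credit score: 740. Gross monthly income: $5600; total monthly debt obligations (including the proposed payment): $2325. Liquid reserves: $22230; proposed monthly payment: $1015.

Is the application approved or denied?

Approved

Credit score 740 ≥ 660 (meets base)
DTI: 2,325 ÷ 5,600 = 41.5%, over the 40% base limit.
Reserves = 22,230/1,015 = 21.9 months ≥ 4
DTI 41.5% is within the 40%–44% exception band; checking compensating factors.
Reserves 21.9 ≥ 12 months; credit score 740 ≥ 700.
Both compensating conditions met → exception applies.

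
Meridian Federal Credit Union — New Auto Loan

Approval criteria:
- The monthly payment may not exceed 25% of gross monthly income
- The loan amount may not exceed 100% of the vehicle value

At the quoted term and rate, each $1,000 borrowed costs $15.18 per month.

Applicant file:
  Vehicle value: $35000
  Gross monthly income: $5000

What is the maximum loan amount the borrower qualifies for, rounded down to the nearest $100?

Payment cap: 25% × $5,000 = $1,250/month.
At $15.18 per $1,000, that supports 1,250/15.18 × 1,000 ≈ $82,345 → $82,300.
LTV cap: 100% × $35,000 = $35,000 → $35,000.
Binding constraint: loan-to-value.

$35,000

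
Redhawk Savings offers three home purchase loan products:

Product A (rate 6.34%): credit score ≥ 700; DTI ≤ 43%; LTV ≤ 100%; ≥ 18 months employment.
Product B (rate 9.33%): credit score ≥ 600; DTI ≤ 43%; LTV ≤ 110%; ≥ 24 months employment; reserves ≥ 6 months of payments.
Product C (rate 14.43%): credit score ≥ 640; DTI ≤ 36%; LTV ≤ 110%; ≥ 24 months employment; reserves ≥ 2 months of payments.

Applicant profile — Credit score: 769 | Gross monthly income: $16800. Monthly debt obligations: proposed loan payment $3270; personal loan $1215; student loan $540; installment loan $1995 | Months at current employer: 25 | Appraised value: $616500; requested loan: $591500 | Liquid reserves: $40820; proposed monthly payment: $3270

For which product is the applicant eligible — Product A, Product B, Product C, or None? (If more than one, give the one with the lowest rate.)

Total debts = (3,270 + 1,215 + 540 + 1,995) = 7,020; DTI = 7,020/16,800 = 41.8%.
LTV = 591,500/616,500 = 95.9%.
Reserves = 40,820/3,270 = 12.5 months.
Product A: score 769 ≥ 700; DTI 41.8% ≤ 43%; LTV 95.9% ≤ 100%; employment 25 ≥ 18 mo → qualifies.
Product B: score 769 ≥ 600; DTI 41.8% ≤ 43%; LTV 95.9% ≤ 110%; employment 25 ≥ 24 mo; reserves 12.5 ≥ 6 mo → qualifies.
Product C: score 769 ≥ 640; DTI 41.8% > 36%; LTV 95.9% ≤ 110%; employment 25 ≥ 24 mo; reserves 12.5 ≥ 2 mo → does not qualify.
Qualifying: Product A, Product B. Lowest rate is 6.34% → Product A.

Product A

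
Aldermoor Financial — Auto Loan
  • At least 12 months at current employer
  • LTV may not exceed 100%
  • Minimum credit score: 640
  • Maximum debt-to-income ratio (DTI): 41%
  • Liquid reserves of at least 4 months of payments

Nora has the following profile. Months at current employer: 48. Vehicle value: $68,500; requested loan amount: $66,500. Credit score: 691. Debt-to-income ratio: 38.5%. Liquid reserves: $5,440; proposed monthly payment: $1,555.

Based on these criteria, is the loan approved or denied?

Denied

Employment 48 ≥ 12 months
LTV: 66,500 ÷ 68,500 = 97.1%, within 100% cap
Credit score 691 ≥ 640 (meets)
DTI 38.5% is within the 41% limit
Liquid reserves cover 5,440/1,555 = 3.5 months — < 4 required
Fails on reserves.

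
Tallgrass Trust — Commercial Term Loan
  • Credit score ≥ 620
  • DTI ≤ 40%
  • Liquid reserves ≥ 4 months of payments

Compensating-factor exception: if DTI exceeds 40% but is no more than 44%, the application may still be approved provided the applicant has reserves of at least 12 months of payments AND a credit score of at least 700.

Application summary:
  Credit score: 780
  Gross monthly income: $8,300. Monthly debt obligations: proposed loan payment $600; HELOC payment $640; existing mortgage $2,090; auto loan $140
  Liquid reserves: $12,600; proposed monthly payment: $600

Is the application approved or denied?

Approved

Credit score 780 ≥ 620 (meets base)
Total debts = (600 + 640 + 2,090 + 140) = 3,470. DTI: 3,470 ÷ 8,300 = 41.8%, over the 40% base limit.
Liquid reserves cover 12,600/600 = 21.0 months — ≥ 4 required
41.8% falls in the override range (40%–44%), so the compensating-factor test applies.
Reserves 21.0 ≥ 12 months; credit score 780 ≥ 700.
Both override conditions satisfied; DTI exception granted.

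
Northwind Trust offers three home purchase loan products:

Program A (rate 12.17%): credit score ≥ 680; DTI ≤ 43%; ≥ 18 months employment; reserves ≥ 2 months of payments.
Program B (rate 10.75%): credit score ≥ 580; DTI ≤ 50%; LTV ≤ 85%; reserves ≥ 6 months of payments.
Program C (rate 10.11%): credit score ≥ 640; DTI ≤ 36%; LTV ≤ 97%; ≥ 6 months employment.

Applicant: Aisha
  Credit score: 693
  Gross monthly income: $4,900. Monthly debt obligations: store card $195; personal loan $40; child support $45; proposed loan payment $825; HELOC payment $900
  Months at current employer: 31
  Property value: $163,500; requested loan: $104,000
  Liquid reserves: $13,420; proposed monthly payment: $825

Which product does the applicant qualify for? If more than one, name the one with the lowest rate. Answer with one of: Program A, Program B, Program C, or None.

Total debts = (195 + 40 + 45 + 825 + 900) = 2,005; DTI = 2,005/4,900 = 40.9%.
LTV = 104,000/163,500 = 63.6%.
Reserves = 13,420/825 = 16.3 months.
Program A: score 693 ≥ 680; DTI 40.9% ≤ 43%; employment 31 ≥ 18 mo; reserves 16.3 ≥ 2 mo → qualifies.
Program B: score 693 ≥ 580; DTI 40.9% ≤ 50%; LTV 63.6% ≤ 85%; reserves 16.3 ≥ 6 mo → qualifies.
Program C: score 693 ≥ 640; DTI 40.9% > 36%; LTV 63.6% ≤ 97%; employment 31 ≥ 6 mo → does not qualify.
Qualifying: Program A, Program B. Lowest rate is 10.75% → Program B.

Program B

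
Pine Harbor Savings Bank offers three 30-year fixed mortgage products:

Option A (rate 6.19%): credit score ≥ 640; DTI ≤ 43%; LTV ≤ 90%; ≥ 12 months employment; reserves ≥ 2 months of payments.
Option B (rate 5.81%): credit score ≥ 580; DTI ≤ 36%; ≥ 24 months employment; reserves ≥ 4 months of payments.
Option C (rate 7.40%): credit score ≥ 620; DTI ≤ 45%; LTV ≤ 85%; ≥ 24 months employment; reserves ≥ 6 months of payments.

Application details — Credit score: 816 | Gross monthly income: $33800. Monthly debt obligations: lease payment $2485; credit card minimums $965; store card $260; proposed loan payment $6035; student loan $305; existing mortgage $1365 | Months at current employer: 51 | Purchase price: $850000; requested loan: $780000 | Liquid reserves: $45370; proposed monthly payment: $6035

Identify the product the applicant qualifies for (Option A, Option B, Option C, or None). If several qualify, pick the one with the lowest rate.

Option B

Total debts = (2,485 + 965 + 260 + 6,035 + 305 + 1,365) = 11,415; DTI = 11,415/33,800 = 33.8%.
LTV = 780,000/850,000 = 91.8%.
Reserves = 45,370/6,035 = 7.5 months.
Option A: score 816 ≥ 640; DTI 33.8% ≤ 43%; LTV 91.8% > 90%; employment 51 ≥ 12 mo; reserves 7.5 ≥ 2 mo → does not qualify.
Option B: score 816 ≥ 580; DTI 33.8% ≤ 36%; employment 51 ≥ 24 mo; reserves 7.5 ≥ 4 mo → qualifies.
Option C: score 816 ≥ 620; DTI 33.8% ≤ 45%; LTV 91.8% > 85%; employment 51 ≥ 24 mo; reserves 7.5 ≥ 6 mo → does not qualify.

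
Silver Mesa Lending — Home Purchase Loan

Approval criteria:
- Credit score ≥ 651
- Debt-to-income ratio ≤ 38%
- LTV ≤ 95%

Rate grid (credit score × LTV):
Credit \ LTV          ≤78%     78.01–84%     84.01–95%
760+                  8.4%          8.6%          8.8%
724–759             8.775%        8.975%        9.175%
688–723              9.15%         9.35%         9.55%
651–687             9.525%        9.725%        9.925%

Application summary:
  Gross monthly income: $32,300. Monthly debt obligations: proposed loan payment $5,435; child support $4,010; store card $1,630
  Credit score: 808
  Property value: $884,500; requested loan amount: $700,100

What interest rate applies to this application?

8.6%

Credit score 808 ≥ 651; Total monthly debts = (5,435 + 4,010 + 1,630) = 11,075. Debt-to-income = 11,075/32,300 = 34.3% — meets 38% limit
LTV = 700,100/884,500 = 79.2% ≤ 95%
Row: 808 falls in 760+. Column: 79.2% falls in 78.01–84%. Rate = 8.6%.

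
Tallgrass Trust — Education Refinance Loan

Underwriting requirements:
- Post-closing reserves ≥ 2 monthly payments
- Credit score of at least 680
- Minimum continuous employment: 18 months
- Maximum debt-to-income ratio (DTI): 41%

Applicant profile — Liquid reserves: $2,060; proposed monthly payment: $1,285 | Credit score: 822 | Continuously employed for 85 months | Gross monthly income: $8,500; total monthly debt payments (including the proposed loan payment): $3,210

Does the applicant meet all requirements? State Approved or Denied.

Denied

Liquid reserves cover 2,060/1,285 = 1.6 months — < 2 required
Credit score 822 ≥ 680 (meets)
Employment 85 ≥ 18 months
DTI: 3,210 ÷ 8,500 = 37.8%, within the 41% cap
Fails on reserves.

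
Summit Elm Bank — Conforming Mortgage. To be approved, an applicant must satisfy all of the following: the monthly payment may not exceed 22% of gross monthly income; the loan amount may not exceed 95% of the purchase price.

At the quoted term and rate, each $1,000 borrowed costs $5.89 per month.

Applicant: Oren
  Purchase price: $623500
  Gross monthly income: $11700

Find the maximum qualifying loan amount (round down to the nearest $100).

$437,000

Payment cap: 22% × $11,700 = $2,574/month.
At $5.89 per $1,000, that supports 2,574/5.89 × 1,000 ≈ $437,011 → $437,000.
LTV cap: 95% × $623,500 = $592,325 → $592,300.
Binding constraint: payment-to-income.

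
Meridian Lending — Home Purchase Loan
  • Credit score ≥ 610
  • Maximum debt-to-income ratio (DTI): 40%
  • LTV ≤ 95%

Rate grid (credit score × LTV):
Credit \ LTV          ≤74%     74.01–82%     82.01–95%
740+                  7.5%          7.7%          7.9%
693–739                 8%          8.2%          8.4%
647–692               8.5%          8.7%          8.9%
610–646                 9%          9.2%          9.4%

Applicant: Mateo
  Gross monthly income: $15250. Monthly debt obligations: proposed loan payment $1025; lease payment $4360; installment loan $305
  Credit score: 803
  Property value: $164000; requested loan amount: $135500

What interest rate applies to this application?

Credit score 803 ≥ 610; Total monthly debts = (1,025 + 4,360 + 305) = 5,690. DTI = 5,690/15,250 = 37.3% ≤ 40%
LTV = 135,500/164,000 = 82.6% ≤ 95%
Row: 803 falls in 740+. Column: 82.6% falls in 82.01–95%. Rate = 7.9%.

7.9%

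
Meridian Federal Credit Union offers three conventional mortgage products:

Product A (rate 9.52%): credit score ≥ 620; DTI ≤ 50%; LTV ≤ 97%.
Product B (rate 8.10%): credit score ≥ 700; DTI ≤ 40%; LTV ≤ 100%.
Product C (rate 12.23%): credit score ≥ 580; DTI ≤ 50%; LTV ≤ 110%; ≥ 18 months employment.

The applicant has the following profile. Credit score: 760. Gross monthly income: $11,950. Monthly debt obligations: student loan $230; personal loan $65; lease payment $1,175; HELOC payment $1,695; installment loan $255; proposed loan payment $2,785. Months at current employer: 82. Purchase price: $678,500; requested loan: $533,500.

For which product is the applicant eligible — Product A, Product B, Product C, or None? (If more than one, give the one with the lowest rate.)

None

Total debts = (230 + 65 + 1,175 + 1,695 + 255 + 2,785) = 6,205; DTI = 6,205/11,950 = 51.9%.
LTV = 533,500/678,500 = 78.6%.
Product A: score 760 ≥ 620; DTI 51.9% > 50%; LTV 78.6% ≤ 97% → does not qualify.
Product B: score 760 ≥ 700; DTI 51.9% > 40%; LTV 78.6% ≤ 100% → does not qualify.
Product C: score 760 ≥ 580; DTI 51.9% > 50%; LTV 78.6% ≤ 110%; employment 82 ≥ 18 mo → does not qualify.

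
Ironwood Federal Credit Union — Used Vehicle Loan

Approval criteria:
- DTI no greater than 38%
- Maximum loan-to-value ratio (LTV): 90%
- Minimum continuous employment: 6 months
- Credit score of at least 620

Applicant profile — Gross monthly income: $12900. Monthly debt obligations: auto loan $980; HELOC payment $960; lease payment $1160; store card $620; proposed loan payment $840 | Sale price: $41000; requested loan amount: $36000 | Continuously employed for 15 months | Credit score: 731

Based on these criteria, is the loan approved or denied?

Total monthly debts = (980 + 960 + 1,160 + 620 + 840) = 4,560. DTI: 4,560 ÷ 12,900 = 35.3%, within the 38% cap
LTV = 36,000/41,000 = 87.8% ≤ 90%
Employment 15 ≥ 6 months
Credit score 731 ≥ 620 (meets)
All criteria satisfied.

Approved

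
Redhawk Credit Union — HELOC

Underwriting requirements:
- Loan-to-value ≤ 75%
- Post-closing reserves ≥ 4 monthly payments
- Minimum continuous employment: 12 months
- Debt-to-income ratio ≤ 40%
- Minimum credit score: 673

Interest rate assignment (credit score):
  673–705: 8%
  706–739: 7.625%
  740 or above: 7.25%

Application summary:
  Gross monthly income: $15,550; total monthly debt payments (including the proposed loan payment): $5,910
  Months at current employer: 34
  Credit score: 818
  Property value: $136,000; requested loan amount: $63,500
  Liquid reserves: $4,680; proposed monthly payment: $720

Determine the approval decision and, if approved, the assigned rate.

Approved at 7.25%

Credit score 818 ≥ 673 (meets minimum)
Liquid reserves cover 4,680/720 = 6.5 months — ≥ 4 required
Employment 34 ≥ 12 months
DTI: 5,910 ÷ 15,550 = 38%, within the 40% cap
LTV = 63,500/136,000 = 46.7% ≤ 75%
All requirements met. Score 818 falls in the 740 or above tier → 7.25%.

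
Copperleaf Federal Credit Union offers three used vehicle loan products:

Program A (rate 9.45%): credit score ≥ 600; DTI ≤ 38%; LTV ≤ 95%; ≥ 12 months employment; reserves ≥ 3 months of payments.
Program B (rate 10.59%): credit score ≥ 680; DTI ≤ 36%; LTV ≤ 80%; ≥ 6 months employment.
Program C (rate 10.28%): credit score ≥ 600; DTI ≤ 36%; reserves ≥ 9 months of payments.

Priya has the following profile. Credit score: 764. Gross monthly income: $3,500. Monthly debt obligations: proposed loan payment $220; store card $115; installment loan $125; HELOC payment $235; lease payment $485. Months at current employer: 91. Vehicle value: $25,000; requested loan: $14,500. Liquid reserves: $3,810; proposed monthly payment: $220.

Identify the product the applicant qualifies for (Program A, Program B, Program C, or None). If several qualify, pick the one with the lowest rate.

Program A

Total debts = (220 + 115 + 125 + 235 + 485) = 1,180; DTI = 1,180/3,500 = 33.7%.
LTV = 14,500/25,000 = 58%.
Reserves = 3,810/220 = 17.3 months.
Program A: score 764 ≥ 600; DTI 33.7% ≤ 38%; LTV 58% ≤ 95%; employment 91 ≥ 12 mo; reserves 17.3 ≥ 3 mo → qualifies.
Program B: score 764 ≥ 680; DTI 33.7% ≤ 36%; LTV 58% ≤ 80%; employment 91 ≥ 6 mo → qualifies.
Program C: score 764 ≥ 600; DTI 33.7% ≤ 36%; reserves 17.3 ≥ 9 mo → qualifies.
Qualifying: Program A, Program B, Program C. Lowest rate is 9.45% → Program A.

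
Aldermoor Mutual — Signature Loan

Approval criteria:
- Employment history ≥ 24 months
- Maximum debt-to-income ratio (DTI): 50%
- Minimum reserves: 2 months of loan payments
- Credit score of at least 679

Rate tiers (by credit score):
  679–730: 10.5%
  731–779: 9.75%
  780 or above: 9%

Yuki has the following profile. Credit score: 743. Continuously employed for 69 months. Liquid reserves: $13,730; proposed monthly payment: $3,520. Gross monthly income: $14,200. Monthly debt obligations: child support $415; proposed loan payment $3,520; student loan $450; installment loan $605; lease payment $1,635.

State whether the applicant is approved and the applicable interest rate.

Credit score 743 ≥ 679 (meets minimum)
Employment 69 ≥ 24 months
Total monthly debts = (415 + 3,520 + 450 + 605 + 1,635) = 6,625. Debt-to-income = 6,625/14,200 = 46.7% — meets 50% limit
Liquid reserves cover 13,730/3,520 = 3.9 months — ≥ 2 required
All requirements met. Score 743 falls in the 731–779 tier → 9.75%.

Approved at 9.75%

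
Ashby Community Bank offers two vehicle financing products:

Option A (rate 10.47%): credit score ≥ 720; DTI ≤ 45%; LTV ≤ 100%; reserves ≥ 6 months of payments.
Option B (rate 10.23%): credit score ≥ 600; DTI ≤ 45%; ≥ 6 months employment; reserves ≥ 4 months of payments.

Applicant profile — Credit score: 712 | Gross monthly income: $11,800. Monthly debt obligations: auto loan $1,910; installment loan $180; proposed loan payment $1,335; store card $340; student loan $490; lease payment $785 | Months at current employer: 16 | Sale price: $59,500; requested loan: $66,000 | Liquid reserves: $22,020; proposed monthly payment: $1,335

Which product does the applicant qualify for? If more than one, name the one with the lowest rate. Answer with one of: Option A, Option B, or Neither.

Option B

Total debts = (1,910 + 180 + 1,335 + 340 + 490 + 785) = 5,040; DTI = 5,040/11,800 = 42.7%.
LTV = 66,000/59,500 = 110.9%.
Reserves = 22,020/1,335 = 16.5 months.
Option A: score 712 < 720; DTI 42.7% ≤ 45%; LTV 110.9% > 100%; reserves 16.5 ≥ 6 mo → does not qualify.
Option B: score 712 ≥ 600; DTI 42.7% ≤ 45%; employment 16 ≥ 6 mo; reserves 16.5 ≥ 4 mo → qualifies.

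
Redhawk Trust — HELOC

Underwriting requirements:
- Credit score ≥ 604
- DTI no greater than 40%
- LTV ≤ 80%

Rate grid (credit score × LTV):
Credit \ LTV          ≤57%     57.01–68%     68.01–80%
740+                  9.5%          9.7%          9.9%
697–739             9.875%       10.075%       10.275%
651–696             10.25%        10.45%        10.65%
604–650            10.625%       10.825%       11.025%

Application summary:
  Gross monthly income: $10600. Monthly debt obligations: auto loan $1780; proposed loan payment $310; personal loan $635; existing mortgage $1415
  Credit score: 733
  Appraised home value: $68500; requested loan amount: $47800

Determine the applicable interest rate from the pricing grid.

Credit score 733 ≥ 604; Total monthly debts = (1,780 + 310 + 635 + 1,415) = 4,140. DTI = 4,140/10,600 = 39.1% ≤ 40%
LTV = 47,800/68,500 = 69.8% ≤ 80%
Score 733 is in the 697–739 band; LTV 69.8% is in the 68.01–80% band → 10.275%.

10.275%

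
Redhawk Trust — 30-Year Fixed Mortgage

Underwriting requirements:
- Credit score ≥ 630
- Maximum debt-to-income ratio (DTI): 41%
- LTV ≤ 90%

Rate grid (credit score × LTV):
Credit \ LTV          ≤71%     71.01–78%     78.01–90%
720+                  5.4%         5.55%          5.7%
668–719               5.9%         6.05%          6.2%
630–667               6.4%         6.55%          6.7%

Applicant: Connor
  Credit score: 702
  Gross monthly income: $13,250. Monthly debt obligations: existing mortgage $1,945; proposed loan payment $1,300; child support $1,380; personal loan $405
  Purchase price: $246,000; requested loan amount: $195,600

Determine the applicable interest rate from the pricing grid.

6.2%

Credit score 702 ≥ 630; Total monthly debts = (1,945 + 1,300 + 1,380 + 405) = 5,030. DTI: 5,030 ÷ 13,250 = 38%, within the 41% cap
Loan-to-value = 195,600/246,000 = 79.5% — pass (90% max)
Row: 702 falls in 668–719. Column: 79.5% falls in 78.01–90%. Rate = 6.2%.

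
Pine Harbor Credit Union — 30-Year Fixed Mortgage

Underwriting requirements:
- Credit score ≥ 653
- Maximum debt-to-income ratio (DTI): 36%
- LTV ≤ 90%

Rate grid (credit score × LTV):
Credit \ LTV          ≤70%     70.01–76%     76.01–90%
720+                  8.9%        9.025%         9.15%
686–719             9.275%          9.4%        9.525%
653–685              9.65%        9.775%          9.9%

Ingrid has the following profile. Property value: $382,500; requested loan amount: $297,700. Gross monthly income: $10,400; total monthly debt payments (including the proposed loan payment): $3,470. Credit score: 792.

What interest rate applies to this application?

9.15%

Credit score 792 ≥ 653; DTI: 3,470 ÷ 10,400 = 33.4%, within the 36% cap
LTV = 297,700/382,500 = 77.8% ≤ 90%
Score 792 is in the 720+ band; LTV 77.8% is in the 76.01–90% band → 9.15%.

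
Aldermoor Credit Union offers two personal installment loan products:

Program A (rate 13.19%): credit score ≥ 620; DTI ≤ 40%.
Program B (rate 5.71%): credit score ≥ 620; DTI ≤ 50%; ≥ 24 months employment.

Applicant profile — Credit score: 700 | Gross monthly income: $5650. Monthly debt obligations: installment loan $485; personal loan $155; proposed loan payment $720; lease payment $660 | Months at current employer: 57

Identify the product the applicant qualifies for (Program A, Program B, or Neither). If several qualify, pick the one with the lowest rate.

Total debts = (485 + 155 + 720 + 660) = 2,020; DTI = 2,020/5,650 = 35.8%.
Program A: score 700 ≥ 620; DTI 35.8% ≤ 40% → qualifies.
Program B: score 700 ≥ 620; DTI 35.8% ≤ 50%; employment 57 ≥ 24 mo → qualifies.
Qualifying: Program A, Program B. Lowest rate is 5.71% → Program B.

Program B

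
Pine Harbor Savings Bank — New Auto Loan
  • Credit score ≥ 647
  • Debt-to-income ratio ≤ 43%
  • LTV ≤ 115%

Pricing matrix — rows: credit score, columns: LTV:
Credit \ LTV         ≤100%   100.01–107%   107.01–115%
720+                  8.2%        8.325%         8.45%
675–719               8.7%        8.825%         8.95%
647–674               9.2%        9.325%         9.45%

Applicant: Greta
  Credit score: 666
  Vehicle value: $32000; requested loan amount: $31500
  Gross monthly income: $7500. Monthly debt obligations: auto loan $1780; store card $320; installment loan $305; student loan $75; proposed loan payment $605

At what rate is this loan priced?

9.2%

Credit score 666 ≥ 647; Total monthly debts = (1,780 + 320 + 305 + 75 + 605) = 3,085. DTI: 3,085 ÷ 7,500 = 41.1%, within the 43% cap
LTV: 31,500 ÷ 32,000 = 98.4%, within 115% cap
Credit 666 → row 647–674; LTV 98.4% → column ≤100%. Grid cell → 9.2%.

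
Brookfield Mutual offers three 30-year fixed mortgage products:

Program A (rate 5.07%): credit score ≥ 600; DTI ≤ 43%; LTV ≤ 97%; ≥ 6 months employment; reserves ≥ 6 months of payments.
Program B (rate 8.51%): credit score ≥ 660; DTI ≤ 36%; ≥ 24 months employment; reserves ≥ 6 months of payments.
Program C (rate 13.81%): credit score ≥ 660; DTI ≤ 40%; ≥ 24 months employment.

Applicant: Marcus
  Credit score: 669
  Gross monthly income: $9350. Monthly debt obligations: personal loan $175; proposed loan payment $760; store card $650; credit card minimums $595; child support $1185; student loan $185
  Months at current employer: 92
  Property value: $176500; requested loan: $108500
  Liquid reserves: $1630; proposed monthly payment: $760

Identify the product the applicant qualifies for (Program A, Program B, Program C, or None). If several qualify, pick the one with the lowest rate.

Program C

Total debts = (175 + 760 + 650 + 595 + 1,185 + 185) = 3,550; DTI = 3,550/9,350 = 38%.
LTV = 108,500/176,500 = 61.5%.
Reserves = 1,630/760 = 2.1 months.
Program A: score 669 ≥ 600; DTI 38% ≤ 43%; LTV 61.5% ≤ 97%; employment 92 ≥ 6 mo; reserves 2.1 < 6 mo → does not qualify.
Program B: score 669 ≥ 660; DTI 38% > 36%; employment 92 ≥ 24 mo; reserves 2.1 < 6 mo → does not qualify.
Program C: score 669 ≥ 660; DTI 38% ≤ 40%; employment 92 ≥ 24 mo → qualifies.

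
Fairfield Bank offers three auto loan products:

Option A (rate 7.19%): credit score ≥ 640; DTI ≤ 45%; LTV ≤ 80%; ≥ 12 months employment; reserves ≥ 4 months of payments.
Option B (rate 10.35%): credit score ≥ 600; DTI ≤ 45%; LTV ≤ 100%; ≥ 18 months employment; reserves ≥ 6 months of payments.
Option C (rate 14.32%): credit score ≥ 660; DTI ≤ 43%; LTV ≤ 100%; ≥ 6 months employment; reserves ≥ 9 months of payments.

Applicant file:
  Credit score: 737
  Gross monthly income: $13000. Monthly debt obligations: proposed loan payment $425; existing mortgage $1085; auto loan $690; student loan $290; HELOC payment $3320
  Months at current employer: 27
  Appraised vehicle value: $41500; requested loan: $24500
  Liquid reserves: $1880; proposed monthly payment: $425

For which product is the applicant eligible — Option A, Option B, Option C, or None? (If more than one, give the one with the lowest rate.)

Option A

Total debts = (425 + 1,085 + 690 + 290 + 3,320) = 5,810; DTI = 5,810/13,000 = 44.7%.
LTV = 24,500/41,500 = 59%.
Reserves = 1,880/425 = 4.4 months.
Option A: score 737 ≥ 640; DTI 44.7% ≤ 45%; LTV 59% ≤ 80%; employment 27 ≥ 12 mo; reserves 4.4 ≥ 4 mo → qualifies.
Option B: score 737 ≥ 600; DTI 44.7% ≤ 45%; LTV 59% ≤ 100%; employment 27 ≥ 18 mo; reserves 4.4 < 6 mo → does not qualify.
Option C: score 737 ≥ 660; DTI 44.7% > 43%; LTV 59% ≤ 100%; employment 27 ≥ 6 mo; reserves 4.4 < 9 mo → does not qualify.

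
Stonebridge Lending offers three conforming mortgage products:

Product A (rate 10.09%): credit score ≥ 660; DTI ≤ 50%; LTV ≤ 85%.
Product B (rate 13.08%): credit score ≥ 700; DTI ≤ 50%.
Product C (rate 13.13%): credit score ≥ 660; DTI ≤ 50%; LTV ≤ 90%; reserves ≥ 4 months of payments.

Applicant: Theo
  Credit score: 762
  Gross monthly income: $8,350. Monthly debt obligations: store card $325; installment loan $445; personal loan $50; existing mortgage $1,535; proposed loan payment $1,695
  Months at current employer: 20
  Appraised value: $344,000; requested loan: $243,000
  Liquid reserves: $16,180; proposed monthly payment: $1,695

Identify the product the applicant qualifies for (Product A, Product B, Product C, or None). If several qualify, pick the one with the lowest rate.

Product A

Total debts = (325 + 445 + 50 + 1,535 + 1,695) = 4,050; DTI = 4,050/8,350 = 48.5%.
LTV = 243,000/344,000 = 70.6%.
Reserves = 16,180/1,695 = 9.5 months.
Product A: score 762 ≥ 660; DTI 48.5% ≤ 50%; LTV 70.6% ≤ 85% → qualifies.
Product B: score 762 ≥ 700; DTI 48.5% ≤ 50% → qualifies.
Product C: score 762 ≥ 660; DTI 48.5% ≤ 50%; LTV 70.6% ≤ 90%; reserves 9.5 ≥ 4 mo → qualifies.
Qualifying: Product A, Product B, Product C. Lowest rate is 10.09% → Product A.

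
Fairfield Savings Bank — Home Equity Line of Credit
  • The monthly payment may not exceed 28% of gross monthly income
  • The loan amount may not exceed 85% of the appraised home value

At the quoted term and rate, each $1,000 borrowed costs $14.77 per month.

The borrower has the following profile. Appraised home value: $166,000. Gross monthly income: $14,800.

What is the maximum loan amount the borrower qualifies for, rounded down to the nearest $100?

Payment cap: 28% × $14,800 = $4,144/month.
At $14.77 per $1,000, that supports 4,144/14.77 × 1,000 ≈ $280,568 → $280,500.
LTV cap: 85% × $166,000 = $141,100 → $141,100.
Binding constraint: loan-to-value.

$141,100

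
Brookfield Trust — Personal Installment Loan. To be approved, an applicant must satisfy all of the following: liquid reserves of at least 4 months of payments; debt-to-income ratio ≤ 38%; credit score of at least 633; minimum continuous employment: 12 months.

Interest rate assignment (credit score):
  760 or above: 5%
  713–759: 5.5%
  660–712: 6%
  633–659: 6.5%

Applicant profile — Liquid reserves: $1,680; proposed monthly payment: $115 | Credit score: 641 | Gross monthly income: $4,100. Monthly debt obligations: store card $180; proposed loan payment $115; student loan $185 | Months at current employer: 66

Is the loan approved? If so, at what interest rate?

Approved at 6.5%

Credit score 641 ≥ 633 (meets minimum)
Liquid reserves cover 1,680/115 = 14.6 months — ≥ 4 required
Employment 66 ≥ 12 months
Total monthly debts = (180 + 115 + 185) = 480. Debt-to-income = 480/4,100 = 11.7% — meets 38% limit
All requirements met. Score 641 falls in the 633–659 tier → 6.5%.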